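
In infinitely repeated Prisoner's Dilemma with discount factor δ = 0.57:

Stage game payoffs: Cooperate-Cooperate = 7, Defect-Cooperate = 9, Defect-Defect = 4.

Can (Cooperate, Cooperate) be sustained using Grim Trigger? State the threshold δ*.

δ* = 0.4; since δ = 0.57 ≥ 0.4, cooperation can be sustained

Work:
For Grim Trigger:
Cooperate forever: 7/(1-δ)
Defect then punished: 9 + 4·δ/(1-δ)
Need: 7/(1-δ) ≥ 9 + 4·δ/(1-δ)
Solving: δ ≥ (T-R)/(T-P) = (9-7)/(9-4) = 0.4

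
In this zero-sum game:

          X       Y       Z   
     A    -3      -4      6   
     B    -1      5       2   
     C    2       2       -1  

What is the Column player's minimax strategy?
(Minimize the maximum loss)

Column should play X, value = 2

Work:
Column player minimizes Row's maximum payoff:
Column X: max payoff to Row = 2
Column Y: max payoff to Row = 5
Column Z: max payoff to Row = 6
Minimum is 2, achieved by column X.
Minimax strategy: X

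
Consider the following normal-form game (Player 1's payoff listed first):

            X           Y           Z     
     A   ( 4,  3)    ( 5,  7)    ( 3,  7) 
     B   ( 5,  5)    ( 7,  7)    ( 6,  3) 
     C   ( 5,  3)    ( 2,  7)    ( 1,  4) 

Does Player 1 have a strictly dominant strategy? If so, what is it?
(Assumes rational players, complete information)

No strictly dominant strategy exists for Player 1

Work:
A strategy strictly dominates another if it gives a strictly higher payoff against every opponent action. Compare each pair of P1's strategies column-by-column:
  A vs B: [4 vs 5, 5 vs 7, 3 vs 6] → A does not strictly dominate B (column X: 4 ≤ 5)
  A vs C: [4 vs 5, 5 vs 2, 3 vs 1] → A does not strictly dominate C (column X: 4 ≤ 5)
  B vs A: [5 vs 4, 7 vs 5, 6 vs 3] → B strictly dominates A
  B vs C: [5 vs 5, 7 vs 2, 6 vs 1] → B does not strictly dominate C (column X: 5 ≤ 5)
  C vs A: [5 vs 4, 2 vs 5, 1 vs 3] → C does not strictly dominate A (column Y: 2 ≤ 5)
  C vs B: [5 vs 5, 2 vs 7, 1 vs 6] → C does not strictly dominate B (column X: 5 ≤ 5)
No single strategy strictly dominates all others → no strictly dominant strategy.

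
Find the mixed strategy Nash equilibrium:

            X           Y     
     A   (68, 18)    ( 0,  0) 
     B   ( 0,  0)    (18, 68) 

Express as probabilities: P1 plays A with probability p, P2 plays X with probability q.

p = 0.7907, q = 0.2093

Work:
Find probabilities that make opponent indifferent:
P2 chooses q to make P1 indifferent between A and B
P1 chooses p to make P2 indifferent between X and Y
Mixed NE: P1 plays (A: 0.7907, B: 0.2093), P2 plays (X: 0.2093, Y: 0.7907)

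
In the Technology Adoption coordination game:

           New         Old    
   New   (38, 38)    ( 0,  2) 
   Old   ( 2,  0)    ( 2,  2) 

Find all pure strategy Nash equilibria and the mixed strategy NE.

Pure NE: (New, New) and (Old, Old); Mixed NE: p = 0.0526, q = 0.0526

Work:
Check pure NE:
(New, New): (38, 38) - no unilateral deviation beneficial
(Old, Old): (2, 2) - no unilateral deviation beneficial
Mixed NE: P1 plays New with p = 0.0526, P2 plays New with q = 0.0526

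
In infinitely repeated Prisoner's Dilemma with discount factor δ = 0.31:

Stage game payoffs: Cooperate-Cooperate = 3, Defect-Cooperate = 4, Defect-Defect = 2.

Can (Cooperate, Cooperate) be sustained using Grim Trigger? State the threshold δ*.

δ* = 0.5; since δ = 0.31 < 0.5, cooperation cannot be sustained

Work:
For Grim Trigger:
Cooperate forever: 3/(1-δ)
Defect then punished: 4 + 2·δ/(1-δ)
Need: 3/(1-δ) ≥ 4 + 2·δ/(1-δ)
Solving: δ ≥ (T-R)/(T-P) = (4-3)/(4-2) = 0.5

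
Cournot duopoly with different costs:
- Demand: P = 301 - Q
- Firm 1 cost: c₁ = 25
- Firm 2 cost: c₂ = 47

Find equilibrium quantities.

q₁* = 99.33, q₂* = 77.33

Work:
Reaction: q₁ = (301 - 25 - q₂)/2
Reaction: q₂ = (301 - 47 - q₁)/2
Solve simultaneously:
q₁* = (301 - 2×25 + 47)/3 = 99.33
q₂* = (301 - 2×47 + 25)/3 = 77.33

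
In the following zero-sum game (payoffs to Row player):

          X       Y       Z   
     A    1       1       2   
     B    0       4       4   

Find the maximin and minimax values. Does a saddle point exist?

Maximin = 1, Minimax = 1, Saddle: True

Work:
Row minimums: [1, 0] → maximin = 1
Column maximums: [1, 4, 4] → minimax = 1
Saddle point exists! Game value = 1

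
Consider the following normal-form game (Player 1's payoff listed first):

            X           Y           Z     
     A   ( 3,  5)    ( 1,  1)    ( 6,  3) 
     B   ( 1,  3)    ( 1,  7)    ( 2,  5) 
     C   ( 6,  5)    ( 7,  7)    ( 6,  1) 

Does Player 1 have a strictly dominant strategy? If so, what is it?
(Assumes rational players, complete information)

No strictly dominant strategy exists for Player 1

Work:
A strategy strictly dominates another if it gives a strictly higher payoff against every opponent action. Compare each pair of P1's strategies column-by-column:
  A vs B: [3 vs 1, 1 vs 1, 6 vs 2] → A does not strictly dominate B (column Y: 1 ≤ 1)
  A vs C: [3 vs 6, 1 vs 7, 6 vs 6] → A does not strictly dominate C (column X: 3 ≤ 6)
  B vs A: [1 vs 3, 1 vs 1, 2 vs 6] → B does not strictly dominate A (column X: 1 ≤ 3)
  B vs C: [1 vs 6, 1 vs 7, 2 vs 6] → B does not strictly dominate C (column X: 1 ≤ 6)
  C vs A: [6 vs 3, 7 vs 1, 6 vs 6] → C does not strictly dominate A (column Z: 6 ≤ 6)
  C vs B: [6 vs 1, 7 vs 1, 6 vs 2] → C strictly dominates B
No single strategy strictly dominates all others → no strictly dominant strategy.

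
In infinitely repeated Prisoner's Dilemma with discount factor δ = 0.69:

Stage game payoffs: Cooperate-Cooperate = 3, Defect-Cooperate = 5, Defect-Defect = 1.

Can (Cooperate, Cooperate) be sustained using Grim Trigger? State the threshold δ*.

δ* = 0.5; since δ = 0.69 ≥ 0.5, cooperation can be sustained

Work:
For Grim Trigger:
Cooperate forever: 3/(1-δ)
Defect then punished: 5 + 1·δ/(1-δ)
Need: 3/(1-δ) ≥ 5 + 1·δ/(1-δ)
Solving: δ ≥ (T-R)/(T-P) = (5-3)/(5-1) = 0.5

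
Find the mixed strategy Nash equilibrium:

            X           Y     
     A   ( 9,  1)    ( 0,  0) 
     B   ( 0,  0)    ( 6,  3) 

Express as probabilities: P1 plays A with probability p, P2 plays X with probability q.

p = 0.75, q = 0.4

Work:
Find probabilities that make opponent indifferent:
P2 chooses q to make P1 indifferent between A and B
P1 chooses p to make P2 indifferent between X and Y
Mixed NE: P1 plays (A: 0.75, B: 0.25), P2 plays (X: 0.4, Y: 0.6)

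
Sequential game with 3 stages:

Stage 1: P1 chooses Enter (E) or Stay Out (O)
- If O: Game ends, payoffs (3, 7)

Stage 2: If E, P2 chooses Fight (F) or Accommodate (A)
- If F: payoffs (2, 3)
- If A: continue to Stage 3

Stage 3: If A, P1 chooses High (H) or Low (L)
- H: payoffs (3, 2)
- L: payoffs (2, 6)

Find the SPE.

SPE: (O, F, H); Outcome (3, 7)

Work:
Stage 3: P1 chooses H (3 vs 2)
Stage 2: P2: F->3, A->2 (anticipating H). Choose F
Stage 1: P1: O->3, E->2 (anticipating F, H). Choose O
SPE path: O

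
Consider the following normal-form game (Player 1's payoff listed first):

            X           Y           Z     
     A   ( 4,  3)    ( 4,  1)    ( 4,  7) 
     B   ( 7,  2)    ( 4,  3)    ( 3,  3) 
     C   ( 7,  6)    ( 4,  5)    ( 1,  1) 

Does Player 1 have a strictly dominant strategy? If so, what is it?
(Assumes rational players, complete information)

No strictly dominant strategy exists for Player 1

Work:
A strategy strictly dominates another if it gives a strictly higher payoff against every opponent action. Compare each pair of P1's strategies column-by-column:
  A vs B: [4 vs 7, 4 vs 4, 4 vs 3] → A does not strictly dominate B (column X: 4 ≤ 7)
  A vs C: [4 vs 7, 4 vs 4, 4 vs 1] → A does not strictly dominate C (column X: 4 ≤ 7)
  B vs A: [7 vs 4, 4 vs 4, 3 vs 4] → B does not strictly dominate A (column Y: 4 ≤ 4)
  B vs C: [7 vs 7, 4 vs 4, 3 vs 1] → B does not strictly dominate C (column X: 7 ≤ 7)
  C vs A: [7 vs 4, 4 vs 4, 1 vs 4] → C does not strictly dominate A (column Y: 4 ≤ 4)
  C vs B: [7 vs 7, 4 vs 4, 1 vs 3] → C does not strictly dominate B (column X: 7 ≤ 7)
No single strategy strictly dominates all others → no strictly dominant strategy.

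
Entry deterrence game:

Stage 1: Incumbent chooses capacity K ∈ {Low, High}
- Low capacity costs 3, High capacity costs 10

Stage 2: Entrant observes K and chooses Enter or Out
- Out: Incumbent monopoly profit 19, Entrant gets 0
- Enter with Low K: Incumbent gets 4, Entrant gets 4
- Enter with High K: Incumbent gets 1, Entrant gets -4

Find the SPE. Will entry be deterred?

SPE: (High, Enter|Low, Out|High); Entry deterred. Incumbent net profit = 9

Work:
After Low K: Entrant enters (4 > 0)
After High K: Entrant stays out (-4 < 0)
Incumbent: Low → 4−3=1, High → 19−10=9
Incumbent chooses High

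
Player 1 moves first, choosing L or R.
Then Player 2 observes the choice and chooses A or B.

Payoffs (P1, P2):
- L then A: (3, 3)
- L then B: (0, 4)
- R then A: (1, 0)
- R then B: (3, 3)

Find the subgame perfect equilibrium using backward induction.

P1 plays R, P2 plays B after L and B after R; Payoff (3, 3)

Work:
Backward induction:
After L: P2 chooses B → P1 gets 0
After R: P2 chooses B → P1 gets 3
P1 chooses R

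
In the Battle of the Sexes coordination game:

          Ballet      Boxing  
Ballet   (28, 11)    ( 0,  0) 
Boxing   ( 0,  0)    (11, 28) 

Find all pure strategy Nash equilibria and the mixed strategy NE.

Pure NE: (Ballet, Ballet) and (Boxing, Boxing); Mixed NE: p = 0.7179, q = 0.2821

Work:
Check pure NE:
(Ballet, Ballet): (28, 11) - no unilateral deviation beneficial
(Boxing, Boxing): (11, 28) - no unilateral deviation beneficial
Mixed NE: P1 plays Ballet with p = 0.7179, P2 plays Ballet with q = 0.2821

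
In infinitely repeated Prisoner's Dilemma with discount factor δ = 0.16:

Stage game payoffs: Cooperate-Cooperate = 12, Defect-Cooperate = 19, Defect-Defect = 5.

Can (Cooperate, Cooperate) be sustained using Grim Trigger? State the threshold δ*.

δ* = 0.5; since δ = 0.16 < 0.5, cooperation cannot be sustained

Work:
For Grim Trigger:
Cooperate forever: 12/(1-δ)
Defect then punished: 19 + 5·δ/(1-δ)
Need: 12/(1-δ) ≥ 19 + 5·δ/(1-δ)
Solving: δ ≥ (T-R)/(T-P) = (19-12)/(19-5) = 0.5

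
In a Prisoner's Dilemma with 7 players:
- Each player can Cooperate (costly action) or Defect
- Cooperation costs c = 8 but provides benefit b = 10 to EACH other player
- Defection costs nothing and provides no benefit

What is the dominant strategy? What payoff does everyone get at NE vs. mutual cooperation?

Dominant: Defect; NE payoff = 0; Coop payoff = 52

Work:
Defect dominates (saves cost c = 8, benefit to others is external)
NE: All defect → everyone gets 0
If all cooperate: each receives (6)×10 - 8 = 52
Social dilemma: 52 > 0 but NE gives 0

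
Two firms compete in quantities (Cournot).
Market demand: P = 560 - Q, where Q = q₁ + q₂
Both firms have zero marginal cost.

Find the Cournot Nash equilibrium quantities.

q₁* = q₂* = 186.67; P* = 186.67

Work:
Profit: π_i = P·q_i = (a - q_i - q_j)·q_i
FOC: ∂π_i/∂q_i = a - 2q_i - q_j = 0
Reaction function: q_i = (560 - q_j)/2
Symmetry: q* = 560/3 = 186.67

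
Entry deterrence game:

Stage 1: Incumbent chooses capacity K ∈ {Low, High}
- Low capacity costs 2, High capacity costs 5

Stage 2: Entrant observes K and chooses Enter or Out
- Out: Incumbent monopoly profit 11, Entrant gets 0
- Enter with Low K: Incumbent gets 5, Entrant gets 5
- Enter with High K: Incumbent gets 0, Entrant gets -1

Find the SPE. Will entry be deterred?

SPE: (High, Enter|Low, Out|High); Entry deterred. Incumbent net profit = 6

Work:
After Low K: Entrant enters (5 > 0)
After High K: Entrant stays out (-1 < 0)
Incumbent: Low → 5−2=3, High → 11−5=6
Incumbent chooses High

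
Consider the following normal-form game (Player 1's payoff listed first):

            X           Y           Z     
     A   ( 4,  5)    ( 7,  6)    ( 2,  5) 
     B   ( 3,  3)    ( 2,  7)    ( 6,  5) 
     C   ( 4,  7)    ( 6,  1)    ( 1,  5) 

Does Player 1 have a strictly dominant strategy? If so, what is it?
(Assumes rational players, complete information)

No strictly dominant strategy exists for Player 1

Work:
A strategy strictly dominates another if it gives a strictly higher payoff against every opponent action. Compare each pair of P1's strategies column-by-column:
  A vs B: [4 vs 3, 7 vs 2, 2 vs 6] → A does not strictly dominate B (column Z: 2 ≤ 6)
  A vs C: [4 vs 4, 7 vs 6, 2 vs 1] → A does not strictly dominate C (column X: 4 ≤ 4)
  B vs A: [3 vs 4, 2 vs 7, 6 vs 2] → B does not strictly dominate A (column X: 3 ≤ 4)
  B vs C: [3 vs 4, 2 vs 6, 6 vs 1] → B does not strictly dominate C (column X: 3 ≤ 4)
  C vs A: [4 vs 4, 6 vs 7, 1 vs 2] → C does not strictly dominate A (column X: 4 ≤ 4)
  C vs B: [4 vs 3, 6 vs 2, 1 vs 6] → C does not strictly dominate B (column Z: 1 ≤ 6)
No single strategy strictly dominates all others → no strictly dominant strategy.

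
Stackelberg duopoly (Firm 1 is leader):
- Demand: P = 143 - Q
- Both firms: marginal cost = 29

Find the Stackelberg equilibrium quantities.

q₁* (leader) = 57.0, q₂* (follower) = 28.5

Work:
Follower's reaction: q₂ = (a - c - q₁)/2
Leader substitutes: π₁ = q₁·(a - q₁ - (a-c-q₁)/2 - c)
FOC: q₁* = (143 - 29)/2 = 57.00
Then: q₂* = (143 - 29 - 57.0)/2 = 28.50
Leader has first-mover advantage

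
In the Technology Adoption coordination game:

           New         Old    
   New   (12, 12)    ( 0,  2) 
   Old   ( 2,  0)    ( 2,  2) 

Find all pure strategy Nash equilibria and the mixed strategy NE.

Pure NE: (New, New) and (Old, Old); Mixed NE: p = 0.1667, q = 0.1667

Work:
Check pure NE:
(New, New): (12, 12) - no unilateral deviation beneficial
(Old, Old): (2, 2) - no unilateral deviation beneficial
Mixed NE: P1 plays New with p = 0.1667, P2 plays New with q = 0.1667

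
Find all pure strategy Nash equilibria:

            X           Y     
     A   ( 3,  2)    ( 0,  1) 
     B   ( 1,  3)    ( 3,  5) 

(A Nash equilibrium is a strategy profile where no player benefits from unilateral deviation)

Nash equilibrium: (A, X), (B, Y)

Work:
Best responses:
  P1 vs X: payoffs [3, 1] → best response A (payoff 3)
  P1 vs Y: payoffs [0, 3] → best response B (payoff 3)
  P2 vs A: payoffs [2, 1] → best response X (payoff 2)
  P2 vs B: payoffs [3, 5] → best response Y (payoff 5)
Mutual best responses: (A,X), (B,Y) → Nash equilibria.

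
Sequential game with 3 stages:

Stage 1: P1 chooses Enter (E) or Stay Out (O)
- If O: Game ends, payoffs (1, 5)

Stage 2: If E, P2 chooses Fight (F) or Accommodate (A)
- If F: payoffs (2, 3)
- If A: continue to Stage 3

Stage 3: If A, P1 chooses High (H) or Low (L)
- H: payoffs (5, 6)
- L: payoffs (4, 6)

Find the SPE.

SPE: (E, A, H); Outcome (5, 6)

Work:
Stage 3: P1 chooses H (5 vs 4)
Stage 2: P2: F->3, A->6 (anticipating H). Choose A
Stage 1: P1: O->1, E->5 (anticipating A, H). Choose E
SPE path: E -> A -> H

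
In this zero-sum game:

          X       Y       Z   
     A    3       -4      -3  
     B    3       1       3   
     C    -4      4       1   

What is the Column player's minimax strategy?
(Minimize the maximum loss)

Column should play X or Z (all achieve the minimum), value = 3

Work:
Column player minimizes Row's maximum payoff:
Column X: max payoff to Row = 3
Column Y: max payoff to Row = 4
Column Z: max payoff to Row = 3
Minimum is 3, achieved by columns X, Z (tied).
Each of X or Z is a minimax strategy.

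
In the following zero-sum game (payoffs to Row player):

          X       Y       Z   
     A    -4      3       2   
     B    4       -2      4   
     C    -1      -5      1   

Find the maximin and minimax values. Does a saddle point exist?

Maximin = -2, Minimax = 3, Saddle: False

Work:
Row minimums: [-4, -2, -5] → maximin = -2
Column maximums: [4, 3, 4] → minimax = 3
No saddle point (maximin ≠ minimax). Mixed strategy needed.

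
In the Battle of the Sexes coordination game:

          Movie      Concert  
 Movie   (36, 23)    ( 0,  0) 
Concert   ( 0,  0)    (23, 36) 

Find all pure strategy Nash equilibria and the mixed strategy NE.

Pure NE: (Movie, Movie) and (Concert, Concert); Mixed NE: p = 0.6102, q = 0.3898

Work:
Check pure NE:
(Movie, Movie): (36, 23) - no unilateral deviation beneficial
(Concert, Concert): (23, 36) - no unilateral deviation beneficial
Mixed NE: P1 plays Movie with p = 0.6102, P2 plays Movie with q = 0.3898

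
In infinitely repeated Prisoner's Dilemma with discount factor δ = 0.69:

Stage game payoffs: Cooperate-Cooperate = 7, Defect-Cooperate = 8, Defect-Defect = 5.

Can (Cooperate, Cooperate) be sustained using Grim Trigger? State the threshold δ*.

δ* = 0.3333; since δ = 0.69 ≥ 0.3333, cooperation can be sustained

Work:
For Grim Trigger:
Cooperate forever: 7/(1-δ)
Defect then punished: 8 + 5·δ/(1-δ)
Need: 7/(1-δ) ≥ 8 + 5·δ/(1-δ)
Solving: δ ≥ (T-R)/(T-P) = (8-7)/(8-5) = 0.3333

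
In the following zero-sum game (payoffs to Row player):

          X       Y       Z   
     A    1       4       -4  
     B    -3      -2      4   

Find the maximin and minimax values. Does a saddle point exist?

Maximin = -3, Minimax = 1, Saddle: False

Work:
Row minimums: [-4, -3] → maximin = -3
Column maximums: [1, 4, 4] → minimax = 1
No saddle point (maximin ≠ minimax). Mixed strategy needed.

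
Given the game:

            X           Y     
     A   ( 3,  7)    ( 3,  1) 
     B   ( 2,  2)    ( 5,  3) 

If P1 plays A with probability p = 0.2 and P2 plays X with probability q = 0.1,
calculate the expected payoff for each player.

E[P1] = 4.36, E[P2] = 2.64

Work:
E[P1] = p·q·π₁(A,X) + p·(1-q)·π₁(A,Y) + (1-p)·q·π₁(B,X) + (1-p)·(1-q)·π₁(B,Y)
= 0.2·0.1·3 + 0.2·0.9·3 + 0.8·0.1·2 + 0.8·0.9·5
= 4.36

E[P2] = 2.64 (similar calculation)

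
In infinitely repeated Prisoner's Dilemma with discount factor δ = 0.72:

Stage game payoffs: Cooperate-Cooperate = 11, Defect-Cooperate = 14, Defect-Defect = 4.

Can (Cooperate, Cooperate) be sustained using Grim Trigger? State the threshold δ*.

δ* = 0.3; since δ = 0.72 ≥ 0.3, cooperation can be sustained

Work:
For Grim Trigger:
Cooperate forever: 11/(1-δ)
Defect then punished: 14 + 4·δ/(1-δ)
Need: 11/(1-δ) ≥ 14 + 4·δ/(1-δ)
Solving: δ ≥ (T-R)/(T-P) = (14-11)/(14-4) = 0.3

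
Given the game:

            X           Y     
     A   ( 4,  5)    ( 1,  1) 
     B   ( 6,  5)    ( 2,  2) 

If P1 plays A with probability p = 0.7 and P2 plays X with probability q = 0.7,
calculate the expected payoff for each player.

E[P1] = 3.61, E[P2] = 3.89

Work:
E[P1] = p·q·π₁(A,X) + p·(1-q)·π₁(A,Y) + (1-p)·q·π₁(B,X) + (1-p)·(1-q)·π₁(B,Y)
= 0.7·0.7·4 + 0.7·0.3·1 + 0.3·0.7·6 + 0.3·0.3·2
= 3.61

E[P2] = 3.89 (similar calculation)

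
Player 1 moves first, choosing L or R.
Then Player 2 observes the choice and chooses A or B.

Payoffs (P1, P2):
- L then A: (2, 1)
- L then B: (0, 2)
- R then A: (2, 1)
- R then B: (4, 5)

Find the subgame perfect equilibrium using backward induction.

P1 plays R, P2 plays B after L and B after R; Payoff (4, 5)

Work:
Backward induction:
After L: P2 chooses B → P1 gets 0
After R: P2 chooses B → P1 gets 4
P1 chooses R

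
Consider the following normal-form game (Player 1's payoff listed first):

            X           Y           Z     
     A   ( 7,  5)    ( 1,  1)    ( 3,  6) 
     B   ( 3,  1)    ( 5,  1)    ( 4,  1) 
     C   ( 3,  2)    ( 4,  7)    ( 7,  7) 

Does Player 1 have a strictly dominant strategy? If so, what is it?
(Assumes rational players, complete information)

No strictly dominant strategy exists for Player 1

Work:
A strategy strictly dominates another if it gives a strictly higher payoff against every opponent action. Compare each pair of P1's strategies column-by-column:
  A vs B: [7 vs 3, 1 vs 5, 3 vs 4] → A does not strictly dominate B (column Y: 1 ≤ 5)
  A vs C: [7 vs 3, 1 vs 4, 3 vs 7] → A does not strictly dominate C (column Y: 1 ≤ 4)
  B vs A: [3 vs 7, 5 vs 1, 4 vs 3] → B does not strictly dominate A (column X: 3 ≤ 7)
  B vs C: [3 vs 3, 5 vs 4, 4 vs 7] → B does not strictly dominate C (column X: 3 ≤ 3)
  C vs A: [3 vs 7, 4 vs 1, 7 vs 3] → C does not strictly dominate A (column X: 3 ≤ 7)
  C vs B: [3 vs 3, 4 vs 5, 7 vs 4] → C does not strictly dominate B (column X: 3 ≤ 3)
No single strategy strictly dominates all others → no strictly dominant strategy.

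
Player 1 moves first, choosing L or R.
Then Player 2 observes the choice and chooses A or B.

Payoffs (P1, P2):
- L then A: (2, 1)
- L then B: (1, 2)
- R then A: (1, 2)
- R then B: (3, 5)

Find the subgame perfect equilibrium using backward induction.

P1 plays R, P2 plays B after L and B after R; Payoff (3, 5)

Work:
Backward induction:
After L: P2 chooses B → P1 gets 1
After R: P2 chooses B → P1 gets 3
P1 chooses R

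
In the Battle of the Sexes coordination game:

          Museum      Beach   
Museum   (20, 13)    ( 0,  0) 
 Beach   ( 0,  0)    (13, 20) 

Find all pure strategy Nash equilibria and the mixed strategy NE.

Pure NE: (Museum, Museum) and (Beach, Beach); Mixed NE: p = 0.6061, q = 0.3939

Work:
Check pure NE:
(Museum, Museum): (20, 13) - no unilateral deviation beneficial
(Beach, Beach): (13, 20) - no unilateral deviation beneficial
Mixed NE: P1 plays Museum with p = 0.6061, P2 plays Museum with q = 0.3939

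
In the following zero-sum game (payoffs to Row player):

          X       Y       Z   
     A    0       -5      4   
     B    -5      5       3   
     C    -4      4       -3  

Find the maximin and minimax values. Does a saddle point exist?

Maximin = -4, Minimax = 0, Saddle: False

Work:
Row minimums: [-5, -5, -4] → maximin = -4
Column maximums: [0, 5, 4] → minimax = 0
No saddle point (maximin ≠ minimax). Mixed strategy needed.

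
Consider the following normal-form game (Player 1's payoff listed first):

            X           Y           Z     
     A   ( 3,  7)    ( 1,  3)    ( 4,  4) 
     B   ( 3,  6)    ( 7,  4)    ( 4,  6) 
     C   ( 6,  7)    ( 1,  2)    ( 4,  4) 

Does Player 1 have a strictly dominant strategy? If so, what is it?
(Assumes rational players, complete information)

No strictly dominant strategy exists for Player 1

Work:
A strategy strictly dominates another if it gives a strictly higher payoff against every opponent action. Compare each pair of P1's strategies column-by-column:
  A vs B: [3 vs 3, 1 vs 7, 4 vs 4] → A does not strictly dominate B (column X: 3 ≤ 3)
  A vs C: [3 vs 6, 1 vs 1, 4 vs 4] → A does not strictly dominate C (column X: 3 ≤ 6)
  B vs A: [3 vs 3, 7 vs 1, 4 vs 4] → B does not strictly dominate A (column X: 3 ≤ 3)
  B vs C: [3 vs 6, 7 vs 1, 4 vs 4] → B does not strictly dominate C (column X: 3 ≤ 6)
  C vs A: [6 vs 3, 1 vs 1, 4 vs 4] → C does not strictly dominate A (column Y: 1 ≤ 1)
  C vs B: [6 vs 3, 1 vs 7, 4 vs 4] → C does not strictly dominate B (column Y: 1 ≤ 7)
No single strategy strictly dominates all others → no strictly dominant strategy.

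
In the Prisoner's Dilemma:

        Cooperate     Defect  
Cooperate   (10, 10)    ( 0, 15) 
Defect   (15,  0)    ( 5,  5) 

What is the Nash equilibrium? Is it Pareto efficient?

(Defect, Defect) is NE; not Pareto efficient

Work:
Defect dominates Cooperate for both players:
If P2 cooperates: Defect (15) > Cooperate (10)
If P2 defects: Defect (5) > Cooperate (0)
NE: (Defect, Defect) with payoff (5, 5)
But (Cooperate, Cooperate) = (10, 10) Pareto dominates (5, 5)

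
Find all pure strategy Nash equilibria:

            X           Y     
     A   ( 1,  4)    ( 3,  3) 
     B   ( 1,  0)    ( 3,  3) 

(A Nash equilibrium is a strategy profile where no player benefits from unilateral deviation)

Nash equilibrium: (A, X), (B, Y)

Work:
Best responses:
  P1 vs X: payoffs [1, 1] → best response A/B (payoff 1)
  P1 vs Y: payoffs [3, 3] → best response A/B (payoff 3)
  P2 vs A: payoffs [4, 3] → best response X (payoff 4)
  P2 vs B: payoffs [0, 3] → best response Y (payoff 3)
Mutual best responses: (A,X), (B,Y) → Nash equilibria.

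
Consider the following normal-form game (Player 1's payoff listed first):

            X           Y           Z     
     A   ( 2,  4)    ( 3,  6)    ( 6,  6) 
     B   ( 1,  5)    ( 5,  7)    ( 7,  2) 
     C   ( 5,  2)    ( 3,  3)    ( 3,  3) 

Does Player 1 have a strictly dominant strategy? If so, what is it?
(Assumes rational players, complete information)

No strictly dominant strategy exists for Player 1

Work:
A strategy strictly dominates another if it gives a strictly higher payoff against every opponent action. Compare each pair of P1's strategies column-by-column:
  A vs B: [2 vs 1, 3 vs 5, 6 vs 7] → A does not strictly dominate B (column Y: 3 ≤ 5)
  A vs C: [2 vs 5, 3 vs 3, 6 vs 3] → A does not strictly dominate C (column X: 2 ≤ 5)
  B vs A: [1 vs 2, 5 vs 3, 7 vs 6] → B does not strictly dominate A (column X: 1 ≤ 2)
  B vs C: [1 vs 5, 5 vs 3, 7 vs 3] → B does not strictly dominate C (column X: 1 ≤ 5)
  C vs A: [5 vs 2, 3 vs 3, 3 vs 6] → C does not strictly dominate A (column Y: 3 ≤ 3)
  C vs B: [5 vs 1, 3 vs 5, 3 vs 7] → C does not strictly dominate B (column Y: 3 ≤ 5)
No single strategy strictly dominates all others → no strictly dominant strategy.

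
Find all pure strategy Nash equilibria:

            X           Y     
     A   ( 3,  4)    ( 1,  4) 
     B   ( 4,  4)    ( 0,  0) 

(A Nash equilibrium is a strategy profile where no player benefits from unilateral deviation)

Nash equilibrium: (A, Y), (B, X)

Work:
Best responses:
  P1 vs X: payoffs [3, 4] → best response B (payoff 4)
  P1 vs Y: payoffs [1, 0] → best response A (payoff 1)
  P2 vs A: payoffs [4, 4] → best response X/Y (payoff 4)
  P2 vs B: payoffs [4, 0] → best response X (payoff 4)
Mutual best responses: (A,Y), (B,X) → Nash equilibria.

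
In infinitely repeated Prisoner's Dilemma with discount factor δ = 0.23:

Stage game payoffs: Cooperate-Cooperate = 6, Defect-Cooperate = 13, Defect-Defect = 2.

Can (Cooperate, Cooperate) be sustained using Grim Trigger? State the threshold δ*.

δ* = 0.6364; since δ = 0.23 < 0.6364, cooperation cannot be sustained

Work:
For Grim Trigger:
Cooperate forever: 6/(1-δ)
Defect then punished: 13 + 2·δ/(1-δ)
Need: 6/(1-δ) ≥ 13 + 2·δ/(1-δ)
Solving: δ ≥ (T-R)/(T-P) = (13-6)/(13-2) = 0.6364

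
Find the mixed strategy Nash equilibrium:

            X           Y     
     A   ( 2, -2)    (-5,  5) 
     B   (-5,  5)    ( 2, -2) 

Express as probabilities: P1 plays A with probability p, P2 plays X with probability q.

p = 0.5, q = 0.5

Work:
Find probabilities that make opponent indifferent:
P2 chooses q to make P1 indifferent between A and B
P1 chooses p to make P2 indifferent between X and Y
Mixed NE: P1 plays (A: 0.5, B: 0.5), P2 plays (X: 0.5, Y: 0.5)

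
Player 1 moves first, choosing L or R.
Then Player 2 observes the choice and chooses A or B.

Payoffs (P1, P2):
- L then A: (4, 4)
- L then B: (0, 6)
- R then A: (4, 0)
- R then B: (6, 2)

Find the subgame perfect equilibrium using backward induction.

P1 plays R, P2 plays B after L and B after R; Payoff (6, 2)

Work:
Backward induction:
After L: P2 chooses B → P1 gets 0
After R: P2 chooses B → P1 gets 6
P1 chooses R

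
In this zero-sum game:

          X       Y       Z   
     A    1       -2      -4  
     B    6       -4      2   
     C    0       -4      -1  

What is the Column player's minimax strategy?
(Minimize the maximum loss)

Column should play Y, value = -2

Work:
Column player minimizes Row's maximum payoff:
Column X: max payoff to Row = 6
Column Y: max payoff to Row = -2
Column Z: max payoff to Row = 2
Minimum is -2, achieved by column Y.
Minimax strategy: Y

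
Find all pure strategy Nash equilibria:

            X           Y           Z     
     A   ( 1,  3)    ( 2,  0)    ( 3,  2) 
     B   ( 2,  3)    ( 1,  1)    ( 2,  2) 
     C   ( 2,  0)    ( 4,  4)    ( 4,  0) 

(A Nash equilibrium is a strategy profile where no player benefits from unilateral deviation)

Nash equilibrium: (B, X), (C, Y)

Work:
Best responses:
  P1 vs X: payoffs [1, 2, 2] → best response B/C (payoff 2)
  P1 vs Y: payoffs [2, 1, 4] → best response C (payoff 4)
  P1 vs Z: payoffs [3, 2, 4] → best response C (payoff 4)
  P2 vs A: payoffs [3, 0, 2] → best response X (payoff 3)
  P2 vs B: payoffs [3, 1, 2] → best response X (payoff 3)
  P2 vs C: payoffs [0, 4, 0] → best response Y (payoff 4)
Mutual best responses: (B,X), (C,Y) → Nash equilibria.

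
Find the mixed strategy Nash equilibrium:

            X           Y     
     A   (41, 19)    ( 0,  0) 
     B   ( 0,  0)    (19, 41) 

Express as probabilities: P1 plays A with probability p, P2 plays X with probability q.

p = 0.6833, q = 0.3167

Work:
Find probabilities that make opponent indifferent:
P2 chooses q to make P1 indifferent between A and B
P1 chooses p to make P2 indifferent between X and Y
Mixed NE: P1 plays (A: 0.6833, B: 0.3167), P2 plays (X: 0.3167, Y: 0.6833)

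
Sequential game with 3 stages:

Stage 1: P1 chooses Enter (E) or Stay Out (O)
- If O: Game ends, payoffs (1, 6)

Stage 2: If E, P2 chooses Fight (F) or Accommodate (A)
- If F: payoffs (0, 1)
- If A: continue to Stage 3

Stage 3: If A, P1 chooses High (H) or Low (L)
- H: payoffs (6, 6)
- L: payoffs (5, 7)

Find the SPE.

SPE: (E, A, H); Outcome (6, 6)

Work:
Stage 3: P1 chooses H (6 vs 5)
Stage 2: P2: F->1, A->6 (anticipating H). Choose A
Stage 1: P1: O->1, E->6 (anticipating A, H). Choose E
SPE path: E -> A -> H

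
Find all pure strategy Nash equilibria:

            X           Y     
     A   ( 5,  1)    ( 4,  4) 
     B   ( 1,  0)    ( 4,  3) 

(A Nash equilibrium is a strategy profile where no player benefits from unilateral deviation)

Nash equilibrium: (A, Y), (B, Y)

Work:
Best responses:
  P1 vs X: payoffs [5, 1] → best response A (payoff 5)
  P1 vs Y: payoffs [4, 4] → best response A/B (payoff 4)
  P2 vs A: payoffs [1, 4] → best response Y (payoff 4)
  P2 vs B: payoffs [0, 3] → best response Y (payoff 3)
Mutual best responses: (A,Y), (B,Y) → Nash equilibria.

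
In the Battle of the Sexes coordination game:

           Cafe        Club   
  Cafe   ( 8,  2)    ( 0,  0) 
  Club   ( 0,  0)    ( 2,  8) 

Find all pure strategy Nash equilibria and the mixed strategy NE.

Pure NE: (Cafe, Cafe) and (Club, Club); Mixed NE: p = 0.8, q = 0.2

Work:
Check pure NE:
(Cafe, Cafe): (8, 2) - no unilateral deviation beneficial
(Club, Club): (2, 8) - no unilateral deviation beneficial
Mixed NE: P1 plays Cafe with p = 0.8, P2 plays Cafe with q = 0.2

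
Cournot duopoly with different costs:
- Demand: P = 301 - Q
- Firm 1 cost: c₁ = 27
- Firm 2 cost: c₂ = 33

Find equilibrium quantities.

q₁* = 93.33, q₂* = 87.33

Work:
Reaction: q₁ = (301 - 27 - q₂)/2
Reaction: q₂ = (301 - 33 - q₁)/2
Solve simultaneously:
q₁* = (301 - 2×27 + 33)/3 = 93.33
q₂* = (301 - 2×33 + 27)/3 = 87.33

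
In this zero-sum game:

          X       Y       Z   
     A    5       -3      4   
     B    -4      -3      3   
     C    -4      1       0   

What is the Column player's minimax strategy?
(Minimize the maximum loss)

Column should play Y, value = 1

Work:
Column player minimizes Row's maximum payoff:
Column X: max payoff to Row = 5
Column Y: max payoff to Row = 1
Column Z: max payoff to Row = 4
Minimum is 1, achieved by column Y.
Minimax strategy: Y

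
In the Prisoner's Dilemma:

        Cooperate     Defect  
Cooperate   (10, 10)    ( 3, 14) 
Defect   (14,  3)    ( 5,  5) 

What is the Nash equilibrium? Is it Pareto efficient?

(Defect, Defect) is NE; not Pareto efficient

Work:
Defect dominates Cooperate for both players:
If P2 cooperates: Defect (14) > Cooperate (10)
If P2 defects: Defect (5) > Cooperate (3)
NE: (Defect, Defect) with payoff (5, 5)
But (Cooperate, Cooperate) = (10, 10) Pareto dominates (5, 5)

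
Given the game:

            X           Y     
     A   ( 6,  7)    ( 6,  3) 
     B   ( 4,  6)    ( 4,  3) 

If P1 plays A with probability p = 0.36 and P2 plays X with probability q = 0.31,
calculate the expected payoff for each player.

E[P1] = 4.72, E[P2] = 4.0416

Work:
E[P1] = p·q·π₁(A,X) + p·(1-q)·π₁(A,Y) + (1-p)·q·π₁(B,X) + (1-p)·(1-q)·π₁(B,Y)
= 0.36·0.31·6 + 0.36·0.69·6 + 0.64·0.31·4 + 0.64·0.69·4
= 4.72

E[P2] = 4.0416 (similar calculation)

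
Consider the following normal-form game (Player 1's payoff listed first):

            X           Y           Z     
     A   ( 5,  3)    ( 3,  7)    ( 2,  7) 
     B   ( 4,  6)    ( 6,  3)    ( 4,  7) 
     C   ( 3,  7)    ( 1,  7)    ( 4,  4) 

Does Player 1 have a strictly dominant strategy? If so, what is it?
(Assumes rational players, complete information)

No strictly dominant strategy exists for Player 1

Work:
A strategy strictly dominates another if it gives a strictly higher payoff against every opponent action. Compare each pair of P1's strategies column-by-column:
  A vs B: [5 vs 4, 3 vs 6, 2 vs 4] → A does not strictly dominate B (column Y: 3 ≤ 6)
  A vs C: [5 vs 3, 3 vs 1, 2 vs 4] → A does not strictly dominate C (column Z: 2 ≤ 4)
  B vs A: [4 vs 5, 6 vs 3, 4 vs 2] → B does not strictly dominate A (column X: 4 ≤ 5)
  B vs C: [4 vs 3, 6 vs 1, 4 vs 4] → B does not strictly dominate C (column Z: 4 ≤ 4)
  C vs A: [3 vs 5, 1 vs 3, 4 vs 2] → C does not strictly dominate A (column X: 3 ≤ 5)
  C vs B: [3 vs 4, 1 vs 6, 4 vs 4] → C does not strictly dominate B (column X: 3 ≤ 4)
No single strategy strictly dominates all others → no strictly dominant strategy.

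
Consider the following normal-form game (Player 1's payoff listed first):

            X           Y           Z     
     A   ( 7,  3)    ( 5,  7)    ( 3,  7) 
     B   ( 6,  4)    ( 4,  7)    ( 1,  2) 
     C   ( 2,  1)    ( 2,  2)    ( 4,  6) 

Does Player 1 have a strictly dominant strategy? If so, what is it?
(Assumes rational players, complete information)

No strictly dominant strategy exists for Player 1

Work:
A strategy strictly dominates another if it gives a strictly higher payoff against every opponent action. Compare each pair of P1's strategies column-by-column:
  A vs B: [7 vs 6, 5 vs 4, 3 vs 1] → A strictly dominates B
  A vs C: [7 vs 2, 5 vs 2, 3 vs 4] → A does not strictly dominate C (column Z: 3 ≤ 4)
  B vs A: [6 vs 7, 4 vs 5, 1 vs 3] → B does not strictly dominate A (column X: 6 ≤ 7)
  B vs C: [6 vs 2, 4 vs 2, 1 vs 4] → B does not strictly dominate C (column Z: 1 ≤ 4)
  C vs A: [2 vs 7, 2 vs 5, 4 vs 3] → C does not strictly dominate A (column X: 2 ≤ 7)
  C vs B: [2 vs 6, 2 vs 4, 4 vs 1] → C does not strictly dominate B (column X: 2 ≤ 6)
No single strategy strictly dominates all others → no strictly dominant strategy.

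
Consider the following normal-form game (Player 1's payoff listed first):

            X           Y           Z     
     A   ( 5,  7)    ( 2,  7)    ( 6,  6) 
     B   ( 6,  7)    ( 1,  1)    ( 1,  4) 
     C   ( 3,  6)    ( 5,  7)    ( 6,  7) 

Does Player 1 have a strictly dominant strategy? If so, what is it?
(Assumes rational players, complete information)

No strictly dominant strategy exists for Player 1

Work:
A strategy strictly dominates another if it gives a strictly higher payoff against every opponent action. Compare each pair of P1's strategies column-by-column:
  A vs B: [5 vs 6, 2 vs 1, 6 vs 1] → A does not strictly dominate B (column X: 5 ≤ 6)
  A vs C: [5 vs 3, 2 vs 5, 6 vs 6] → A does not strictly dominate C (column Y: 2 ≤ 5)
  B vs A: [6 vs 5, 1 vs 2, 1 vs 6] → B does not strictly dominate A (column Y: 1 ≤ 2)
  B vs C: [6 vs 3, 1 vs 5, 1 vs 6] → B does not strictly dominate C (column Y: 1 ≤ 5)
  C vs A: [3 vs 5, 5 vs 2, 6 vs 6] → C does not strictly dominate A (column X: 3 ≤ 5)
  C vs B: [3 vs 6, 5 vs 1, 6 vs 1] → C does not strictly dominate B (column X: 3 ≤ 6)
No single strategy strictly dominates all others → no strictly dominant strategy.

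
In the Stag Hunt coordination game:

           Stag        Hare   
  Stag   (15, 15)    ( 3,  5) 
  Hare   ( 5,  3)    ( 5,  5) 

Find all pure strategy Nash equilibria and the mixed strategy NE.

Pure NE: (Stag, Stag) and (Hare, Hare); Mixed NE: p = 0.1667, q = 0.1667

Work:
Check pure NE:
(Stag, Stag): (15, 15) - no unilateral deviation beneficial
(Hare, Hare): (5, 5) - no unilateral deviation beneficial
Mixed NE: P1 plays Stag with p = 0.1667, P2 plays Stag with q = 0.1667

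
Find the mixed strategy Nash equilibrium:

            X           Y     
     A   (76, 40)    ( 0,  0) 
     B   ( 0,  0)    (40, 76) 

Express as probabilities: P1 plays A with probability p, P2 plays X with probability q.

p = 0.6552, q = 0.3448

Work:
Find probabilities that make opponent indifferent:
P2 chooses q to make P1 indifferent between A and B
P1 chooses p to make P2 indifferent between X and Y
Mixed NE: P1 plays (A: 0.6552, B: 0.3448), P2 plays (X: 0.3448, Y: 0.6552)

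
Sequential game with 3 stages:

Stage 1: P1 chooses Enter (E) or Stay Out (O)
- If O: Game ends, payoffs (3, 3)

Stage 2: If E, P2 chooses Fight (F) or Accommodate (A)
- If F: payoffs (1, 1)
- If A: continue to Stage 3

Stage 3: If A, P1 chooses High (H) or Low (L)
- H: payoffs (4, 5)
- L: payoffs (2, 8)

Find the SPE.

SPE: (E, A, H); Outcome (4, 5)

Work:
Stage 3: P1 chooses H (4 vs 2)
Stage 2: P2: F->1, A->5 (anticipating H). Choose A
Stage 1: P1: O->3, E->4 (anticipating A, H). Choose E
SPE path: E -> A -> H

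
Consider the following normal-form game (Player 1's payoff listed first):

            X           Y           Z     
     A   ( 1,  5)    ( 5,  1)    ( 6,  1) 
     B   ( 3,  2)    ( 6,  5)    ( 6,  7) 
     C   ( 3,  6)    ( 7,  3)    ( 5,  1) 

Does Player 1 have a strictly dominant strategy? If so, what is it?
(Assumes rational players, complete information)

No strictly dominant strategy exists for Player 1

Work:
A strategy strictly dominates another if it gives a strictly higher payoff against every opponent action. Compare each pair of P1's strategies column-by-column:
  A vs B: [1 vs 3, 5 vs 6, 6 vs 6] → A does not strictly dominate B (column X: 1 ≤ 3)
  A vs C: [1 vs 3, 5 vs 7, 6 vs 5] → A does not strictly dominate C (column X: 1 ≤ 3)
  B vs A: [3 vs 1, 6 vs 5, 6 vs 6] → B does not strictly dominate A (column Z: 6 ≤ 6)
  B vs C: [3 vs 3, 6 vs 7, 6 vs 5] → B does not strictly dominate C (column X: 3 ≤ 3)
  C vs A: [3 vs 1, 7 vs 5, 5 vs 6] → C does not strictly dominate A (column Z: 5 ≤ 6)
  C vs B: [3 vs 3, 7 vs 6, 5 vs 6] → C does not strictly dominate B (column X: 3 ≤ 3)
No single strategy strictly dominates all others → no strictly dominant strategy.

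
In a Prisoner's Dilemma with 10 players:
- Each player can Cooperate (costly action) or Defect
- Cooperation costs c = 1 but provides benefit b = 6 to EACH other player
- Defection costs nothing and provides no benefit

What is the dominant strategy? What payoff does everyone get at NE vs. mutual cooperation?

Dominant: Defect; NE payoff = 0; Coop payoff = 53

Work:
Defect dominates (saves cost c = 1, benefit to others is external)
NE: All defect → everyone gets 0
If all cooperate: each receives (9)×6 - 1 = 53
Social dilemma: 53 > 0 but NE gives 0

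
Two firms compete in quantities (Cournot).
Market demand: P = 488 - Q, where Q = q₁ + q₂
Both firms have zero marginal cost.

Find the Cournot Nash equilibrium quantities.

q₁* = q₂* = 162.67; P* = 162.67

Work:
Profit: π_i = P·q_i = (a - q_i - q_j)·q_i
FOC: ∂π_i/∂q_i = a - 2q_i - q_j = 0
Reaction function: q_i = (488 - q_j)/2
Symmetry: q* = 488/3 = 162.67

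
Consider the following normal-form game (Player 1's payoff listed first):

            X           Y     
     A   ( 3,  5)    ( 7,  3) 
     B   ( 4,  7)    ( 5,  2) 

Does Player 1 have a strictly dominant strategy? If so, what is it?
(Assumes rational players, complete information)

No strictly dominant strategy exists for Player 1

Work:
A strategy strictly dominates another if it gives a strictly higher payoff against every opponent action. Compare each pair of P1's strategies column-by-column:
  A vs B: [3 vs 4, 7 vs 5] → A does not strictly dominate B (column X: 3 ≤ 4)
  B vs A: [4 vs 3, 5 vs 7] → B does not strictly dominate A (column Y: 5 ≤ 7)
No single strategy strictly dominates all others → no strictly dominant strategy.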